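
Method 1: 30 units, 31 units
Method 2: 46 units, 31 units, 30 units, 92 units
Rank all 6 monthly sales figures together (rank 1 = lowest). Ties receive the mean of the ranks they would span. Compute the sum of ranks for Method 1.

Sorted (ascending): 30, 30, 31, 31, 46, 92
The 2 values of 30 occupy positions 1–2 → average rank (1+2)/2 = 1.5.
The 2 values of 31 occupy positions 3–4 → average rank (3+4)/2 = 3.5.
Method 1 values → pooled ranks: 30→1.5, 31→3.5
Rank sum = 1.5 + 3.5 = 5

5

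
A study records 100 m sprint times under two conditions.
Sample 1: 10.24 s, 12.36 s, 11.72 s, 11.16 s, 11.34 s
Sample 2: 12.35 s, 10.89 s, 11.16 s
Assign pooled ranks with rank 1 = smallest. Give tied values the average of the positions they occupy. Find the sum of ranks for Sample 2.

Sorted (ascending): 10.24, 10.89, 11.16, 11.16, 11.34, 11.72, 12.35, 12.36
The 2 values of 11.16 occupy positions 3–4 → average rank (3+4)/2 = 3.5.
Sample 2 values → pooled ranks: 12.35→7, 10.89→2, 11.16→3.5
Rank sum = 7 + 2 + 3.5 = 12.5

12.5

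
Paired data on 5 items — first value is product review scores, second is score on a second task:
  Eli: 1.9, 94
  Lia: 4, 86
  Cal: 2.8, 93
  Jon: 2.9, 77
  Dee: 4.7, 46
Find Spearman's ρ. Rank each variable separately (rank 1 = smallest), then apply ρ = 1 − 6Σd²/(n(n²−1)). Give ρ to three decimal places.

Ranks of variable 1: 1, 4, 2, 3, 5
Ranks of variable 2: 5, 3, 4, 2, 1
d = r₁ − r₂: -4, 1, -2, 1, 4
d²: 16, 1, 4, 1, 16; Σd² = 38
ρ = 1 − 6·38/(5·24) = 1 − 228/120 = -0.900

-0.900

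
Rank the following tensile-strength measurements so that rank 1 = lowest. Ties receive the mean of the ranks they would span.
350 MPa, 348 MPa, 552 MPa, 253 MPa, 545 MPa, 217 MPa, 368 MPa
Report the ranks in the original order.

4, 3, 7, 2, 6, 1, 5

Sorted (ascending): 217, 253, 348, 350, 368, 545, 552
No ties — each value takes its position as its rank.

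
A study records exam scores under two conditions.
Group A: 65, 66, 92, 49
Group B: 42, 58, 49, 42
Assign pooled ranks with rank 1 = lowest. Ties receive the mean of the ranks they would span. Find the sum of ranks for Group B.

11.5

Sorted (ascending): 42, 42, 49, 49, 58, 65, 66, 92
The 2 values of 42 occupy positions 1–2 → average rank (1+2)/2 = 1.5.
The 2 values of 49 occupy positions 3–4 → average rank (3+4)/2 = 3.5.
Group B values → pooled ranks: 42→1.5, 58→5, 49→3.5, 42→1.5
Rank sum = 1.5 + 5 + 3.5 + 1.5 = 11.5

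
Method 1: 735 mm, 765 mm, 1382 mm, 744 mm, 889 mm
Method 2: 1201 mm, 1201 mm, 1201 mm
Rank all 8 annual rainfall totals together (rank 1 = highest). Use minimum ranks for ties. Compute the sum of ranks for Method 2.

6

Sorted (descending): 1382, 1201, 1201, 1201, 889, 765, 744, 735
The 3 values of 1201 occupy positions 2–4 → each gets rank 2.
Method 2 values → pooled ranks: 1201→2, 1201→2, 1201→2
Rank sum = 2 + 2 + 2 = 6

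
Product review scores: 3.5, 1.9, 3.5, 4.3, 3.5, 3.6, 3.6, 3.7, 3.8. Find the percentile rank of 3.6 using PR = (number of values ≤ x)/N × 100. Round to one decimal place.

66.7

N = 9.
Strictly below 3.6: 4. Equal to 3.6: 2.
PR = 6/9 × 100 = 66.7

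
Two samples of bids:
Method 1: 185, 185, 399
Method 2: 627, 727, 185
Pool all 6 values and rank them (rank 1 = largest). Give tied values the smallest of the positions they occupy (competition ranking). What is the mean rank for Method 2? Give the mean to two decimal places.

Sorted (descending): 727, 627, 399, 185, 185, 185
The 3 values of 185 occupy positions 4–6 → each gets rank 4.
Method 2 values → pooled ranks: 627→2, 727→1, 185→4
Mean rank = (2 + 1 + 4) / 3 = 2.33

2.33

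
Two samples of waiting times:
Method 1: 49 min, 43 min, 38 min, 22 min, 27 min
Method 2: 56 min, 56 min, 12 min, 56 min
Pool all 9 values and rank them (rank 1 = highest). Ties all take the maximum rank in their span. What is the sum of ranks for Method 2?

18

Sorted (descending): 56, 56, 56, 49, 43, 38, 27, 22, 12
The 3 values of 56 occupy positions 1–3 → each gets rank 3.
Method 2 values → pooled ranks: 56→3, 56→3, 12→9, 56→3
Rank sum = 3 + 3 + 9 + 3 = 18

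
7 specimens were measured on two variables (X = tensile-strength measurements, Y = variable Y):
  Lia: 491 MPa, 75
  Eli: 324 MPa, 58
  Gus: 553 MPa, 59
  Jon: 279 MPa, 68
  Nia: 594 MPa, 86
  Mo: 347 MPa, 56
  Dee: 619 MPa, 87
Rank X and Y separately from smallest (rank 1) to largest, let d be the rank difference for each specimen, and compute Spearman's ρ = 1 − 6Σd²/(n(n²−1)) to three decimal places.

Ranks of variable 1: 4, 2, 5, 1, 6, 3, 7
Ranks of variable 2: 5, 2, 3, 4, 6, 1, 7
d = r₁ − r₂: -1, 0, 2, -3, 0, 2, 0
d²: 1, 0, 4, 9, 0, 4, 0; Σd² = 18
ρ = 1 − 6·18/(7·48) = 1 − 108/336 = 0.679

0.679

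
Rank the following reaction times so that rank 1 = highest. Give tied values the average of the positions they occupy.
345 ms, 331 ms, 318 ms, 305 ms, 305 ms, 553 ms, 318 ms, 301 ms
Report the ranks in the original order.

2, 3, 4.5, 6.5, 6.5, 1, 4.5, 8

Sorted (descending): 553, 345, 331, 318, 318, 305, 305, 301
The 2 values of 318 occupy positions 4–5 → average rank (4+5)/2 = 4.5.
The 2 values of 305 occupy positions 6–7 → average rank (6+7)/2 = 6.5.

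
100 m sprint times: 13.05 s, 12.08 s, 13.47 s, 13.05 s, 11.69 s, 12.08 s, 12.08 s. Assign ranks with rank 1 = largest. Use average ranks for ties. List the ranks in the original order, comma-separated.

2.5, 5, 1, 2.5, 7, 5, 5

Sorted (descending): 13.47, 13.05, 13.05, 12.08, 12.08, 12.08, 11.69
The 2 values of 13.05 occupy positions 2–3 → average rank (2+3)/2 = 2.5.
The 3 values of 12.08 occupy positions 4–6 → average rank 5.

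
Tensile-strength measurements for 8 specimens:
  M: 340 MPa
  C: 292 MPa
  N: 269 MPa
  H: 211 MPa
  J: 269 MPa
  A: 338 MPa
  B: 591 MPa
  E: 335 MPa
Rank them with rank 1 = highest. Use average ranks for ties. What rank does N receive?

6.5

Sorted (descending): 591, 340, 338, 335, 292, 269, 269, 211
The 2 values of 269 occupy positions 6–7 → average rank (6+7)/2 = 6.5.
N has value 269 MPa → rank 6.5.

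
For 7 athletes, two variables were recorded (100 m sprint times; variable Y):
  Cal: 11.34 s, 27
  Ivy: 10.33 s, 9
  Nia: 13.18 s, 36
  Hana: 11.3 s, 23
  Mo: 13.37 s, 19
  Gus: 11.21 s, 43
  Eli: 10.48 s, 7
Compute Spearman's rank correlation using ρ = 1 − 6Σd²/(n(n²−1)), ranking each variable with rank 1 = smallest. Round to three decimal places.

0.393

Ranks of variable 1: 5, 1, 6, 4, 7, 3, 2
Ranks of variable 2: 5, 2, 6, 4, 3, 7, 1
d = r₁ − r₂: 0, -1, 0, 0, 4, -4, 1
d²: 0, 1, 0, 0, 16, 16, 1; Σd² = 34
ρ = 1 − 6·34/(7·48) = 1 − 204/336 = 0.393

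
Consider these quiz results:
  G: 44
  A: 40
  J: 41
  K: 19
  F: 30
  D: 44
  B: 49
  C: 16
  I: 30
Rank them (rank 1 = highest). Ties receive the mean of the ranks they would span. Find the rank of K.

8

Sorted (descending): 49, 44, 44, 41, 40, 30, 30, 19, 16
The 2 values of 44 occupy positions 2–3 → average rank (2+3)/2 = 2.5.
The 2 values of 30 occupy positions 6–7 → average rank (6+7)/2 = 6.5.
K has value 19 → rank 8.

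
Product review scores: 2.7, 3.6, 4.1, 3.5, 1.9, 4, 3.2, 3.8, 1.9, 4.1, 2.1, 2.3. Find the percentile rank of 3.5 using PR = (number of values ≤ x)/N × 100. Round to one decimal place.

N = 12.
Strictly below 3.5: 6. Equal to 3.5: 1.
PR = 7/12 × 100 = 58.3

58.3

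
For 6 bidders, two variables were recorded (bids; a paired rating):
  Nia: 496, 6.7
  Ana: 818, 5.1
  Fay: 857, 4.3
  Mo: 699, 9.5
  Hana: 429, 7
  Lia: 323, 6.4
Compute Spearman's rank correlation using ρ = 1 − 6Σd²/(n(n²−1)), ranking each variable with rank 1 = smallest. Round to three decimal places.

Ranks of variable 1: 3, 5, 6, 4, 2, 1
Ranks of variable 2: 4, 2, 1, 6, 5, 3
d = r₁ − r₂: -1, 3, 5, -2, -3, -2
d²: 1, 9, 25, 4, 9, 4; Σd² = 52
ρ = 1 − 6·52/(6·35) = 1 − 312/210 = -0.486

-0.486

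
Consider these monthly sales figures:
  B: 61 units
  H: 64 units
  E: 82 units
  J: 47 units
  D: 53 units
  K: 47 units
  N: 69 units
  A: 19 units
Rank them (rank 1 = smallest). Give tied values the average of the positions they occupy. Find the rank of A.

Sorted (ascending): 19, 47, 47, 53, 61, 64, 69, 82
The 2 values of 47 occupy positions 2–3 → average rank (2+3)/2 = 2.5.
A has value 19 units → rank 1.

1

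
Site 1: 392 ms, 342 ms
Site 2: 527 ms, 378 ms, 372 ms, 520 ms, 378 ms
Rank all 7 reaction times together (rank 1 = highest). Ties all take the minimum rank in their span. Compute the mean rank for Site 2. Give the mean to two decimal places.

Sorted (descending): 527, 520, 392, 378, 378, 372, 342
The 2 values of 378 occupy positions 4–5 → each gets rank 4.
Site 2 values → pooled ranks: 527→1, 378→4, 372→6, 520→2, 378→4
Mean rank = (1 + 4 + 6 + 2 + 4) / 5 = 3.40

3.40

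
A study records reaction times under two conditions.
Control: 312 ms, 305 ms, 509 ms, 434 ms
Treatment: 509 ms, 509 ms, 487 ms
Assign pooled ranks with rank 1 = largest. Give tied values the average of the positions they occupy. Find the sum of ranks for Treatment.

Sorted (descending): 509, 509, 509, 487, 434, 312, 305
The 3 values of 509 occupy positions 1–3 → average rank 2.
Treatment values → pooled ranks: 509→2, 509→2, 487→4
Rank sum = 2 + 2 + 4 = 8

8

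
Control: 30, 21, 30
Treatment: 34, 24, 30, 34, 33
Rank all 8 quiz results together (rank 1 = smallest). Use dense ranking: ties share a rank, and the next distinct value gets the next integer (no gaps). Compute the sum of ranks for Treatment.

Sorted (ascending): 21, 24, 30, 30, 30, 33, 34, 34
The 3 values of 30 share dense rank 3.
The 2 values of 34 share dense rank 5.
Remaining distinct values take the next consecutive integers.
Treatment values → pooled ranks: 34→5, 24→2, 30→3, 34→5, 33→4
Rank sum = 5 + 2 + 3 + 5 + 4 = 19

19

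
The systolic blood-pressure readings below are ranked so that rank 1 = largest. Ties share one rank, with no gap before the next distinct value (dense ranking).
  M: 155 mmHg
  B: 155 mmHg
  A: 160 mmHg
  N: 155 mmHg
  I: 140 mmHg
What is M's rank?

2

Sorted (descending): 160, 155, 155, 155, 140
The 3 values of 155 share dense rank 2.
Remaining distinct values take the next consecutive integers.
M has value 155 mmHg → rank 2.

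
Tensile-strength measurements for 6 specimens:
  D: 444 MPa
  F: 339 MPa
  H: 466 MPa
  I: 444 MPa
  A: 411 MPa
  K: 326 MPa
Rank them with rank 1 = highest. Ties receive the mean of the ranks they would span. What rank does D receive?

Sorted (descending): 466, 444, 444, 411, 339, 326
The 2 values of 444 occupy positions 2–3 → average rank (2+3)/2 = 2.5.
D has value 444 MPa → rank 2.5.

2.5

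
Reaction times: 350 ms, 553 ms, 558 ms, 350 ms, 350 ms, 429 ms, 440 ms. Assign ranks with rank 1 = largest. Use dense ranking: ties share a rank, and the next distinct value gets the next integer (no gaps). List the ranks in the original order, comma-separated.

Sorted (descending): 558, 553, 440, 429, 350, 350, 350
The 3 values of 350 share dense rank 5.
Remaining distinct values take the next consecutive integers.

5, 2, 1, 5, 5, 4, 3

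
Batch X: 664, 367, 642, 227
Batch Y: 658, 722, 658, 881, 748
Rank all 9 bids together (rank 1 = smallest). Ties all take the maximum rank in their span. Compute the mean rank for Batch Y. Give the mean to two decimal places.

Sorted (ascending): 227, 367, 642, 658, 658, 664, 722, 748, 881
The 2 values of 658 occupy positions 4–5 → each gets rank 5.
Batch Y values → pooled ranks: 658→5, 722→7, 658→5, 881→9, 748→8
Mean rank = (5 + 7 + 5 + 9 + 8) / 5 = 6.80

6.80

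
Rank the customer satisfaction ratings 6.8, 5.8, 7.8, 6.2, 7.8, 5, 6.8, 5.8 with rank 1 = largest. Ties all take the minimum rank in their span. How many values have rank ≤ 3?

Sorted (descending): 7.8, 7.8, 6.8, 6.8, 6.2, 5.8, 5.8, 5
The 2 values of 7.8 occupy positions 1–2 → each gets rank 1.
The 2 values of 6.8 occupy positions 3–4 → each gets rank 3.
The 2 values of 5.8 occupy positions 6–7 → each gets rank 6.
Ranks ≤ 3: {1, 1, 3, 3} → 4 values.

4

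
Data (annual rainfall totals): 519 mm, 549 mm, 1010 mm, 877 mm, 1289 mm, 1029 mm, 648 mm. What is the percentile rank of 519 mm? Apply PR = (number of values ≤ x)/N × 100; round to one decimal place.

N = 7.
Strictly below 519: 0. Equal to 519: 1.
PR = 1/7 × 100 = 14.3

14.3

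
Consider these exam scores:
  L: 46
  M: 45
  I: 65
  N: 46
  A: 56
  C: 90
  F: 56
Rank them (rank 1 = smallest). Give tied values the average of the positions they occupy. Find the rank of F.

Sorted (ascending): 45, 46, 46, 56, 56, 65, 90
The 2 values of 46 occupy positions 2–3 → average rank (2+3)/2 = 2.5.
The 2 values of 56 occupy positions 4–5 → average rank (4+5)/2 = 4.5.
F has value 56 → rank 4.5.

4.5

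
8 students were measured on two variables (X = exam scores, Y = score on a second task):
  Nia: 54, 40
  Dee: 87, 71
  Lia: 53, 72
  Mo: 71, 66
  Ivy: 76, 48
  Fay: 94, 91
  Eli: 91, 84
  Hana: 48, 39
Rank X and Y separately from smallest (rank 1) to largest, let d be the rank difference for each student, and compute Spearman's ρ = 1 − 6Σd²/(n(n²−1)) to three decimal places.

0.738

Ranks of variable 1: 3, 6, 2, 4, 5, 8, 7, 1
Ranks of variable 2: 2, 5, 6, 4, 3, 8, 7, 1
d = r₁ − r₂: 1, 1, -4, 0, 2, 0, 0, 0
d²: 1, 1, 16, 0, 4, 0, 0, 0; Σd² = 22
ρ = 1 − 6·22/(8·63) = 1 − 132/504 = 0.738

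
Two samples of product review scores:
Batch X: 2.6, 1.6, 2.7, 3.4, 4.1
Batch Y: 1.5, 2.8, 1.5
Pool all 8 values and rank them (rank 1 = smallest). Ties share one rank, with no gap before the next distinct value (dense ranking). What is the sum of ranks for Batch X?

Sorted (ascending): 1.5, 1.5, 1.6, 2.6, 2.7, 2.8, 3.4, 4.1
The 2 values of 1.5 share dense rank 1.
Remaining distinct values take the next consecutive integers.
Batch X values → pooled ranks: 2.6→3, 1.6→2, 2.7→4, 3.4→6, 4.1→7
Rank sum = 3 + 2 + 4 + 6 + 7 = 22

22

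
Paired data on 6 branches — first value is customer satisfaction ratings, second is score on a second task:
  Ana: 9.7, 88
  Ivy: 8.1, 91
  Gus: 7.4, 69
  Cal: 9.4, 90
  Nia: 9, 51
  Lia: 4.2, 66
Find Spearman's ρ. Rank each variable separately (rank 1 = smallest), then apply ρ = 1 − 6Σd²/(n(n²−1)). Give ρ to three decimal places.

Ranks of variable 1: 6, 3, 2, 5, 4, 1
Ranks of variable 2: 4, 6, 3, 5, 1, 2
d = r₁ − r₂: 2, -3, -1, 0, 3, -1
d²: 4, 9, 1, 0, 9, 1; Σd² = 24
ρ = 1 − 6·24/(6·35) = 1 − 144/210 = 0.314

0.314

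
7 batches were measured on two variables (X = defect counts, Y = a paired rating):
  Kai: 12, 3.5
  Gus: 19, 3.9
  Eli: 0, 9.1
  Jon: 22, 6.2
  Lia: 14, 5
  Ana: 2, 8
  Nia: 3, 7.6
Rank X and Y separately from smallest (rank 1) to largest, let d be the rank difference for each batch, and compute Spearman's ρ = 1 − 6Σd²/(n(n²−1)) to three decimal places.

-0.679

Ranks of variable 1: 4, 6, 1, 7, 5, 2, 3
Ranks of variable 2: 1, 2, 7, 4, 3, 6, 5
d = r₁ − r₂: 3, 4, -6, 3, 2, -4, -2
d²: 9, 16, 36, 9, 4, 16, 4; Σd² = 94
ρ = 1 − 6·94/(7·48) = 1 − 564/336 = -0.679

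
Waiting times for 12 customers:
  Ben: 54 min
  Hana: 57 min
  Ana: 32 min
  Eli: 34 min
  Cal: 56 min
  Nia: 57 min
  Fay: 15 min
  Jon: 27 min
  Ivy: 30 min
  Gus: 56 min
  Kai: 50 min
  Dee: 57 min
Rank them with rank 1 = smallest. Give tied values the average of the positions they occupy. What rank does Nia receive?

Sorted (ascending): 15, 27, 30, 32, 34, 50, 54, 56, 56, 57, 57, 57
The 2 values of 56 occupy positions 8–9 → average rank (8+9)/2 = 8.5.
The 3 values of 57 occupy positions 10–12 → average rank 11.
Nia has value 57 min → rank 11.

11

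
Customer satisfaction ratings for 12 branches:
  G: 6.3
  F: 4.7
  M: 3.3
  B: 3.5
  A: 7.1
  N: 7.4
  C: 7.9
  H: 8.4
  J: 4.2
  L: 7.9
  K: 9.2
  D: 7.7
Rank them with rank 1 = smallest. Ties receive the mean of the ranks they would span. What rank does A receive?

Sorted (ascending): 3.3, 3.5, 4.2, 4.7, 6.3, 7.1, 7.4, 7.7, 7.9, 7.9, 8.4, 9.2
The 2 values of 7.9 occupy positions 9–10 → average rank (9+10)/2 = 9.5.
A has value 7.1 → rank 6.

6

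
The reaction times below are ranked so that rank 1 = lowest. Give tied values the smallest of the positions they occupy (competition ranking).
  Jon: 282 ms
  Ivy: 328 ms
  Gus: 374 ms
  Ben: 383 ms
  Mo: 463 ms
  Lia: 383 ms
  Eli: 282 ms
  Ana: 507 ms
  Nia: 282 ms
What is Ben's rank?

Sorted (ascending): 282, 282, 282, 328, 374, 383, 383, 463, 507
The 3 values of 282 occupy positions 1–3 → each gets rank 1.
The 2 values of 383 occupy positions 6–7 → each gets rank 6.
Ben has value 383 ms → rank 6.

6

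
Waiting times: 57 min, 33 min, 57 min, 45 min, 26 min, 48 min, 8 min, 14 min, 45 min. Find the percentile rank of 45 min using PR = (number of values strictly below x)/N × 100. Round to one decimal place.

N = 9.
Strictly below 45: 4. Equal to 45: 2.
PR = 4/9 × 100 = 44.4

44.4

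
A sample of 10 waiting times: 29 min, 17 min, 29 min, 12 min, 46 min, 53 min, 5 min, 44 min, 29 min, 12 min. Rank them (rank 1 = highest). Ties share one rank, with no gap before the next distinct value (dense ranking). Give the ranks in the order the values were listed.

4, 5, 4, 6, 2, 1, 7, 3, 4, 6

Sorted (descending): 53, 46, 44, 29, 29, 29, 17, 12, 12, 5
The 3 values of 29 share dense rank 4.
The 2 values of 12 share dense rank 6.
Remaining distinct values take the next consecutive integers.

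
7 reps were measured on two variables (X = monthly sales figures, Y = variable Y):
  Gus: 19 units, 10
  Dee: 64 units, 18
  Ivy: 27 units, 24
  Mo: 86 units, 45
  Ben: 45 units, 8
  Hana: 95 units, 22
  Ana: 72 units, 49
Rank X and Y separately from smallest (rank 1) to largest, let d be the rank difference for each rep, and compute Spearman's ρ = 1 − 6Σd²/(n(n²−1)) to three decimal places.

0.500

Ranks of variable 1: 1, 4, 2, 6, 3, 7, 5
Ranks of variable 2: 2, 3, 5, 6, 1, 4, 7
d = r₁ − r₂: -1, 1, -3, 0, 2, 3, -2
d²: 1, 1, 9, 0, 4, 9, 4; Σd² = 28
ρ = 1 − 6·28/(7·48) = 1 − 168/336 = 0.500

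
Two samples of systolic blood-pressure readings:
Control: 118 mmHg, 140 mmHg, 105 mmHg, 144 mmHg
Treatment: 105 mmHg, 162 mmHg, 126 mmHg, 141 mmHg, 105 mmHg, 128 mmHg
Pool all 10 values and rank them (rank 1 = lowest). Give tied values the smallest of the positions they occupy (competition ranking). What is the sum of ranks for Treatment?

31

Sorted (ascending): 105, 105, 105, 118, 126, 128, 140, 141, 144, 162
The 3 values of 105 occupy positions 1–3 → each gets rank 1.
Treatment values → pooled ranks: 105→1, 162→10, 126→5, 141→8, 105→1, 128→6
Rank sum = 1 + 10 + 5 + 8 + 1 + 6 = 31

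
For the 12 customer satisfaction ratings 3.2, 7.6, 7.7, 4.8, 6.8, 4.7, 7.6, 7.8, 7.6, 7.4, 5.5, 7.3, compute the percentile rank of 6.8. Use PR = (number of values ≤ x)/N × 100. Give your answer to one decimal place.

41.7

N = 12.
Strictly below 6.8: 4. Equal to 6.8: 1.
PR = 5/12 × 100 = 41.7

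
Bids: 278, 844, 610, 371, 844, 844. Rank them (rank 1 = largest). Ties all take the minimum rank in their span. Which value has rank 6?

278

Sorted (descending): 844, 844, 844, 610, 371, 278
The 3 values of 844 occupy positions 1–3 → each gets rank 1.
Rank 6 → value 278.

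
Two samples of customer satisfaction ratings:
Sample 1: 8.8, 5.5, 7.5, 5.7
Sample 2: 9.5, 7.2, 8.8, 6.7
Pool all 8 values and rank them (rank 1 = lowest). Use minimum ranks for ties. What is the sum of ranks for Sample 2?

Sorted (ascending): 5.5, 5.7, 6.7, 7.2, 7.5, 8.8, 8.8, 9.5
The 2 values of 8.8 occupy positions 6–7 → each gets rank 6.
Sample 2 values → pooled ranks: 9.5→8, 7.2→4, 8.8→6, 6.7→3
Rank sum = 8 + 4 + 6 + 3 = 21

21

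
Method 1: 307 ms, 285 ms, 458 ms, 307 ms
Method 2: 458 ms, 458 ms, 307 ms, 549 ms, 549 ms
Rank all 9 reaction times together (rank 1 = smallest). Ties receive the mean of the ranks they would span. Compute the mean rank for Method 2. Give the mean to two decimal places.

Sorted (ascending): 285, 307, 307, 307, 458, 458, 458, 549, 549
The 3 values of 307 occupy positions 2–4 → average rank 3.
The 3 values of 458 occupy positions 5–7 → average rank 6.
The 2 values of 549 occupy positions 8–9 → average rank (8+9)/2 = 8.5.
Method 2 values → pooled ranks: 458→6, 458→6, 307→3, 549→8.5, 549→8.5
Mean rank = (6 + 6 + 3 + 8.5 + 8.5) / 5 = 6.40

6.40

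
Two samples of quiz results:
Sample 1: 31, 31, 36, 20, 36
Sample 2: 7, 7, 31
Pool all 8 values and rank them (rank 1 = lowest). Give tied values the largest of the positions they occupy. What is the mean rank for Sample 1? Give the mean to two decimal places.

6.20

Sorted (ascending): 7, 7, 20, 31, 31, 31, 36, 36
The 2 values of 7 occupy positions 1–2 → each gets rank 2.
The 3 values of 31 occupy positions 4–6 → each gets rank 6.
The 2 values of 36 occupy positions 7–8 → each gets rank 8.
Sample 1 values → pooled ranks: 31→6, 31→6, 36→8, 20→3, 36→8
Mean rank = (6 + 6 + 8 + 3 + 8) / 5 = 6.20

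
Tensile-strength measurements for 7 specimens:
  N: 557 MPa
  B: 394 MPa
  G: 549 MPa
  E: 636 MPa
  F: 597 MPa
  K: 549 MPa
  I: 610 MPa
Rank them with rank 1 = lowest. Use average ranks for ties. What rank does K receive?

Sorted (ascending): 394, 549, 549, 557, 597, 610, 636
The 2 values of 549 occupy positions 2–3 → average rank (2+3)/2 = 2.5.
K has value 549 MPa → rank 2.5.

2.5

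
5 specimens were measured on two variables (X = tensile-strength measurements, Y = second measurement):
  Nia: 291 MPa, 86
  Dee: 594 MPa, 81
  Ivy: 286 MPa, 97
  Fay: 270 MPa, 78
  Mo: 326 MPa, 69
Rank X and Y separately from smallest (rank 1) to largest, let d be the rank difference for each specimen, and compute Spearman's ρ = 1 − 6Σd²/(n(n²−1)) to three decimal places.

Ranks of variable 1: 3, 5, 2, 1, 4
Ranks of variable 2: 4, 3, 5, 2, 1
d = r₁ − r₂: -1, 2, -3, -1, 3
d²: 1, 4, 9, 1, 9; Σd² = 24
ρ = 1 − 6·24/(5·24) = 1 − 144/120 = -0.200

-0.200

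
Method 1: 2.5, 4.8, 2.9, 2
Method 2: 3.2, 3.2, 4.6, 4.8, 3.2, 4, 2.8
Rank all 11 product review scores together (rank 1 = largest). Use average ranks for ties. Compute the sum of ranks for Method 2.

Sorted (descending): 4.8, 4.8, 4.6, 4, 3.2, 3.2, 3.2, 2.9, 2.8, 2.5, 2
The 2 values of 4.8 occupy positions 1–2 → average rank (1+2)/2 = 1.5.
The 3 values of 3.2 occupy positions 5–7 → average rank 6.
Method 2 values → pooled ranks: 3.2→6, 3.2→6, 4.6→3, 4.8→1.5, 3.2→6, 4→4, 2.8→9
Rank sum = 6 + 6 + 3 + 1.5 + 6 + 4 + 9 = 35.5

35.5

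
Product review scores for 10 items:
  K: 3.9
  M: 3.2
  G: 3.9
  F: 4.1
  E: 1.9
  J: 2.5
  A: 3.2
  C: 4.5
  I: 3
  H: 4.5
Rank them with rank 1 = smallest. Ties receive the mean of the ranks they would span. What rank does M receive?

4.5

Sorted (ascending): 1.9, 2.5, 3, 3.2, 3.2, 3.9, 3.9, 4.1, 4.5, 4.5
The 2 values of 3.2 occupy positions 4–5 → average rank (4+5)/2 = 4.5.
The 2 values of 3.9 occupy positions 6–7 → average rank (6+7)/2 = 6.5.
The 2 values of 4.5 occupy positions 9–10 → average rank (9+10)/2 = 9.5.
M has value 3.2 → rank 4.5.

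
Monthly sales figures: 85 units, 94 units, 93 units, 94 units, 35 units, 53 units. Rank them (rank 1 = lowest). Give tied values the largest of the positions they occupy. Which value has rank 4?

93

Sorted (ascending): 35, 53, 85, 93, 94, 94
The 2 values of 94 occupy positions 5–6 → each gets rank 6.
Rank 4 → value 93.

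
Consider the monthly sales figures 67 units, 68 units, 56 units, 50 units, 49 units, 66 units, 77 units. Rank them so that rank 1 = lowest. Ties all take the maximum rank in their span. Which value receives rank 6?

68

Sorted (ascending): 49, 50, 56, 66, 67, 68, 77
No ties — each value takes its position as its rank.
Rank 6 → value 68.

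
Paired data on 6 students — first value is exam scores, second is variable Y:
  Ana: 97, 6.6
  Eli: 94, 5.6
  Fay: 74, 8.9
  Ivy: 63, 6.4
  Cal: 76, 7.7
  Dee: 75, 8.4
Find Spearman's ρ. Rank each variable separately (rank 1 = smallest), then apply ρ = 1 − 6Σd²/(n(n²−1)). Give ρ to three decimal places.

-0.314

Ranks of variable 1: 6, 5, 2, 1, 4, 3
Ranks of variable 2: 3, 1, 6, 2, 4, 5
d = r₁ − r₂: 3, 4, -4, -1, 0, -2
d²: 9, 16, 16, 1, 0, 4; Σd² = 46
ρ = 1 − 6·46/(6·35) = 1 − 276/210 = -0.314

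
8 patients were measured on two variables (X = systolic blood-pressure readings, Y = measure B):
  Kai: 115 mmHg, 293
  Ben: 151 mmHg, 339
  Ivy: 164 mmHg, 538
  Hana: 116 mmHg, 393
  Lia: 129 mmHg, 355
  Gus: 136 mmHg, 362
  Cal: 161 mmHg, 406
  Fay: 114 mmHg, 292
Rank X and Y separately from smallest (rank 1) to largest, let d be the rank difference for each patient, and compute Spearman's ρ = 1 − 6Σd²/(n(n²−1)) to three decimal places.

Ranks of variable 1: 2, 6, 8, 3, 4, 5, 7, 1
Ranks of variable 2: 2, 3, 8, 6, 4, 5, 7, 1
d = r₁ − r₂: 0, 3, 0, -3, 0, 0, 0, 0
d²: 0, 9, 0, 9, 0, 0, 0, 0; Σd² = 18
ρ = 1 − 6·18/(8·63) = 1 − 108/504 = 0.786

0.786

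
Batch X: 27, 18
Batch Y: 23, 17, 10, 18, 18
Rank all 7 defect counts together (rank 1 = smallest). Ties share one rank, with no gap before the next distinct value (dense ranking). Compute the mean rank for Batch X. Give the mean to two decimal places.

4.00

Sorted (ascending): 10, 17, 18, 18, 18, 23, 27
The 3 values of 18 share dense rank 3.
Remaining distinct values take the next consecutive integers.
Batch X values → pooled ranks: 27→5, 18→3
Mean rank = (5 + 3) / 2 = 4.00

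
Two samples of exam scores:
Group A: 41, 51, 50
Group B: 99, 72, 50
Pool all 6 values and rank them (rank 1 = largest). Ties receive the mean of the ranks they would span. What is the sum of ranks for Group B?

7.5

Sorted (descending): 99, 72, 51, 50, 50, 41
The 2 values of 50 occupy positions 4–5 → average rank (4+5)/2 = 4.5.
Group B values → pooled ranks: 99→1, 72→2, 50→4.5
Rank sum = 1 + 2 + 4.5 = 7.5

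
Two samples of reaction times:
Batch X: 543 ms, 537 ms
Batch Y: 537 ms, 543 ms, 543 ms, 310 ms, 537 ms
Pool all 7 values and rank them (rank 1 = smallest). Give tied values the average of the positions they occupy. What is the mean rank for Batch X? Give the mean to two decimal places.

Sorted (ascending): 310, 537, 537, 537, 543, 543, 543
The 3 values of 537 occupy positions 2–4 → average rank 3.
The 3 values of 543 occupy positions 5–7 → average rank 6.
Batch X values → pooled ranks: 543→6, 537→3
Mean rank = (6 + 3) / 2 = 4.50

4.50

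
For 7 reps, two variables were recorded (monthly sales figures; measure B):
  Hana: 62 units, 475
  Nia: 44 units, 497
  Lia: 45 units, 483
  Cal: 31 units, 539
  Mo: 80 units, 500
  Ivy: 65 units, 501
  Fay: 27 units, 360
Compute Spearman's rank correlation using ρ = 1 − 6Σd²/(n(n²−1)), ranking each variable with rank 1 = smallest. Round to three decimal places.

Ranks of variable 1: 5, 3, 4, 2, 7, 6, 1
Ranks of variable 2: 2, 4, 3, 7, 5, 6, 1
d = r₁ − r₂: 3, -1, 1, -5, 2, 0, 0
d²: 9, 1, 1, 25, 4, 0, 0; Σd² = 40
ρ = 1 − 6·40/(7·48) = 1 − 240/336 = 0.286

0.286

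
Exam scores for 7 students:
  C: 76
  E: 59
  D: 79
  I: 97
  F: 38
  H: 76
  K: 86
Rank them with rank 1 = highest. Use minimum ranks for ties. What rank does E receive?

6

Sorted (descending): 97, 86, 79, 76, 76, 59, 38
The 2 values of 76 occupy positions 4–5 → each gets rank 4.
E has value 59 → rank 6.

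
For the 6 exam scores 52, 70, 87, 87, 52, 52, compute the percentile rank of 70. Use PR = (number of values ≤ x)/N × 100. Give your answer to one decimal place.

N = 6.
Strictly below 70: 3. Equal to 70: 1.
PR = 4/6 × 100 = 66.7

66.7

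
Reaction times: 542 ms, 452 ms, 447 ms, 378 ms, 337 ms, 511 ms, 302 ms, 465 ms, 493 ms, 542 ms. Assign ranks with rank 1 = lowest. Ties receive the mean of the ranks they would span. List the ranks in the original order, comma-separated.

Sorted (ascending): 302, 337, 378, 447, 452, 465, 493, 511, 542, 542
The 2 values of 542 occupy positions 9–10 → average rank (9+10)/2 = 9.5.

9.5, 5, 4, 3, 2, 8, 1, 6, 7, 9.5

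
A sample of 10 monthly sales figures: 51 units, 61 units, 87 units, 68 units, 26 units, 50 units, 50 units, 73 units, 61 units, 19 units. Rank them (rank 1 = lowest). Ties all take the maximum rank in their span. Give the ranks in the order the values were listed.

Sorted (ascending): 19, 26, 50, 50, 51, 61, 61, 68, 73, 87
The 2 values of 50 occupy positions 3–4 → each gets rank 4.
The 2 values of 61 occupy positions 6–7 → each gets rank 7.

5, 7, 10, 8, 2, 4, 4, 9, 7, 1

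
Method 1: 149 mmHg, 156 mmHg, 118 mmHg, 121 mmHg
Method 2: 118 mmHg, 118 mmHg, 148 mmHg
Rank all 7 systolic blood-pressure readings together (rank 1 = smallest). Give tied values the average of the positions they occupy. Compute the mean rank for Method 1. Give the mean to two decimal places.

4.75

Sorted (ascending): 118, 118, 118, 121, 148, 149, 156
The 3 values of 118 occupy positions 1–3 → average rank 2.
Method 1 values → pooled ranks: 149→6, 156→7, 118→2, 121→4
Mean rank = (6 + 7 + 2 + 4) / 4 = 4.75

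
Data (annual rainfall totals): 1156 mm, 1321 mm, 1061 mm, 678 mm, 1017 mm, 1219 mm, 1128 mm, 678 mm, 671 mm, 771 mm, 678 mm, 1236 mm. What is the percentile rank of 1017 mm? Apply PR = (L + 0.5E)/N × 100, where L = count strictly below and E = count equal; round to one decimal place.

45.8

N = 12.
Strictly below 1017: 5. Equal to 1017: 1.
PR = (5 + 0.5·1)/12 × 100 = 45.8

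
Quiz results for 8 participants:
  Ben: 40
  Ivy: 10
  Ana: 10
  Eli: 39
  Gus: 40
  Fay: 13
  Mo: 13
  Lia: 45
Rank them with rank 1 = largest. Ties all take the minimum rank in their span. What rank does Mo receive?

Sorted (descending): 45, 40, 40, 39, 13, 13, 10, 10
The 2 values of 40 occupy positions 2–3 → each gets rank 2.
The 2 values of 13 occupy positions 5–6 → each gets rank 5.
The 2 values of 10 occupy positions 7–8 → each gets rank 7.
Mo has value 13 → rank 5.

5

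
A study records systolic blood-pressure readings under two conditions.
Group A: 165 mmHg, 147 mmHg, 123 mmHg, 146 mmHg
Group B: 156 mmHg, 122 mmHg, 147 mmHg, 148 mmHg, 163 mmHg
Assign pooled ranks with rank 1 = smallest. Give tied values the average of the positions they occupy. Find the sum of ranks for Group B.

Sorted (ascending): 122, 123, 146, 147, 147, 148, 156, 163, 165
The 2 values of 147 occupy positions 4–5 → average rank (4+5)/2 = 4.5.
Group B values → pooled ranks: 156→7, 122→1, 147→4.5, 148→6, 163→8
Rank sum = 7 + 1 + 4.5 + 6 + 8 = 26.5

26.5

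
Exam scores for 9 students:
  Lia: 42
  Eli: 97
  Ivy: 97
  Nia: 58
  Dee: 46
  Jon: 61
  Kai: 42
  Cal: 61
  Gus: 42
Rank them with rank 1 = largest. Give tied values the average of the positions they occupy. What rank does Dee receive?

6

Sorted (descending): 97, 97, 61, 61, 58, 46, 42, 42, 42
The 2 values of 97 occupy positions 1–2 → average rank (1+2)/2 = 1.5.
The 2 values of 61 occupy positions 3–4 → average rank (3+4)/2 = 3.5.
The 3 values of 42 occupy positions 7–9 → average rank 8.
Dee has value 46 → rank 6.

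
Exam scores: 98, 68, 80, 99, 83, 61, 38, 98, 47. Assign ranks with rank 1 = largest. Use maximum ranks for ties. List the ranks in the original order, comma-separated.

Sorted (descending): 99, 98, 98, 83, 80, 68, 61, 47, 38
The 2 values of 98 occupy positions 2–3 → each gets rank 3.

3, 6, 5, 1, 4, 7, 9, 3, 8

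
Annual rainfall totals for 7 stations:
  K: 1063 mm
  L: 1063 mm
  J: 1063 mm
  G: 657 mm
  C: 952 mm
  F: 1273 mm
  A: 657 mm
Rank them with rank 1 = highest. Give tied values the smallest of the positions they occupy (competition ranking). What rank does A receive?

Sorted (descending): 1273, 1063, 1063, 1063, 952, 657, 657
The 3 values of 1063 occupy positions 2–4 → each gets rank 2.
The 2 values of 657 occupy positions 6–7 → each gets rank 6.
A has value 657 mm → rank 6.

6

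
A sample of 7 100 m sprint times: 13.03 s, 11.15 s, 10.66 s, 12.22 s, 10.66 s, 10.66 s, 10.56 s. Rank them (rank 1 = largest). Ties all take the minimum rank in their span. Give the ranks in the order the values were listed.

1, 3, 4, 2, 4, 4, 7

Sorted (descending): 13.03, 12.22, 11.15, 10.66, 10.66, 10.66, 10.56
The 3 values of 10.66 occupy positions 4–6 → each gets rank 4.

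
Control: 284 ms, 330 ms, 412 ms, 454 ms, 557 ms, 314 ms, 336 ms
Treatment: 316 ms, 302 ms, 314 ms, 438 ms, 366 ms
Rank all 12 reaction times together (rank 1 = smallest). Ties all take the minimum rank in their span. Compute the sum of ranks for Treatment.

Sorted (ascending): 284, 302, 314, 314, 316, 330, 336, 366, 412, 438, 454, 557
The 2 values of 314 occupy positions 3–4 → each gets rank 3.
Treatment values → pooled ranks: 316→5, 302→2, 314→3, 438→10, 366→8
Rank sum = 5 + 2 + 3 + 10 + 8 = 28

28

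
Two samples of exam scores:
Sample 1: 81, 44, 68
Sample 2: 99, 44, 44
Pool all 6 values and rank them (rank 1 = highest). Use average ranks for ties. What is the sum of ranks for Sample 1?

Sorted (descending): 99, 81, 68, 44, 44, 44
The 3 values of 44 occupy positions 4–6 → average rank 5.
Sample 1 values → pooled ranks: 81→2, 44→5, 68→3
Rank sum = 2 + 5 + 3 = 10

10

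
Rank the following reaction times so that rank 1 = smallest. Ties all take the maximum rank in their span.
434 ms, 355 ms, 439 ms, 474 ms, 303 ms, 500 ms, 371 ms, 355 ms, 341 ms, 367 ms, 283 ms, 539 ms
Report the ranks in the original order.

Sorted (ascending): 283, 303, 341, 355, 355, 367, 371, 434, 439, 474, 500, 539
The 2 values of 355 occupy positions 4–5 → each gets rank 5.

8, 5, 9, 10, 2, 11, 7, 5, 3, 6, 1, 12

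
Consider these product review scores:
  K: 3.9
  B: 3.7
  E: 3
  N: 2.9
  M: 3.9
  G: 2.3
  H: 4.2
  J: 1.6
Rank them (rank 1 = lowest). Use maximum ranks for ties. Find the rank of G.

Sorted (ascending): 1.6, 2.3, 2.9, 3, 3.7, 3.9, 3.9, 4.2
The 2 values of 3.9 occupy positions 6–7 → each gets rank 7.
G has value 2.3 → rank 2.

2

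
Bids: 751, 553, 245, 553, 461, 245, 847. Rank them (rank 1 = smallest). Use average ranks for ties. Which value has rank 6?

751

Sorted (ascending): 245, 245, 461, 553, 553, 751, 847
The 2 values of 245 occupy positions 1–2 → average rank (1+2)/2 = 1.5.
The 2 values of 553 occupy positions 4–5 → average rank (4+5)/2 = 4.5.
Rank 6 → value 751.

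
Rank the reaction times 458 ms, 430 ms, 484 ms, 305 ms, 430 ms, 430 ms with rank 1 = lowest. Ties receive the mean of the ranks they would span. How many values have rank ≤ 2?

1

Sorted (ascending): 305, 430, 430, 430, 458, 484
The 3 values of 430 occupy positions 2–4 → average rank 3.
Ranks ≤ 2: {1} → 1 value.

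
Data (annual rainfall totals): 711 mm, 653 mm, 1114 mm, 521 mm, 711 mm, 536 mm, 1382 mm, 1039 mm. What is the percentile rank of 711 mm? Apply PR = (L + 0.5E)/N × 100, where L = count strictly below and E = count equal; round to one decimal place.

50.0

N = 8.
Strictly below 711: 3. Equal to 711: 2.
PR = (3 + 0.5·2)/8 × 100 = 50.0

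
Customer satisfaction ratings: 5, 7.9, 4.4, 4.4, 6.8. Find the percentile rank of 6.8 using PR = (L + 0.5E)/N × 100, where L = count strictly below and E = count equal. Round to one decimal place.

N = 5.
Strictly below 6.8: 3. Equal to 6.8: 1.
PR = (3 + 0.5·1)/5 × 100 = 70.0

70.0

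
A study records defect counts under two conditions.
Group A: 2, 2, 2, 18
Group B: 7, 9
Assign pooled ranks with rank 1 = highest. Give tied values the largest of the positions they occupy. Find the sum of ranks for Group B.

5

Sorted (descending): 18, 9, 7, 2, 2, 2
The 3 values of 2 occupy positions 4–6 → each gets rank 6.
Group B values → pooled ranks: 7→3, 9→2
Rank sum = 3 + 2 = 5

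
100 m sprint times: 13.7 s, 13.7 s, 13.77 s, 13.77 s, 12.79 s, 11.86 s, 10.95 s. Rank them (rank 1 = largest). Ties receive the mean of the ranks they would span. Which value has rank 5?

Sorted (descending): 13.77, 13.77, 13.7, 13.7, 12.79, 11.86, 10.95
The 2 values of 13.77 occupy positions 1–2 → average rank (1+2)/2 = 1.5.
The 2 values of 13.7 occupy positions 3–4 → average rank (3+4)/2 = 3.5.
Rank 5 → value 12.79.

12.79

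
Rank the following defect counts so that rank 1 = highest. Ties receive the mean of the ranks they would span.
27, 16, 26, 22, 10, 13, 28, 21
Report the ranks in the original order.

Sorted (descending): 28, 27, 26, 22, 21, 16, 13, 10
No ties — each value takes its position as its rank.

2, 6, 3, 4, 8, 7, 1, 5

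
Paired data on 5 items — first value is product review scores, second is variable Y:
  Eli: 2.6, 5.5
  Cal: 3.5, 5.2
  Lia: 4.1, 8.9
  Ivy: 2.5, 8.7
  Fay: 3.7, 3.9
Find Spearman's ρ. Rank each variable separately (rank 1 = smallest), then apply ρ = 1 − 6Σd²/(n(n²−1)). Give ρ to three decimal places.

0.000

Ranks of variable 1: 2, 3, 5, 1, 4
Ranks of variable 2: 3, 2, 5, 4, 1
d = r₁ − r₂: -1, 1, 0, -3, 3
d²: 1, 1, 0, 9, 9; Σd² = 20
ρ = 1 − 6·20/(5·24) = 1 − 120/120 = 0.000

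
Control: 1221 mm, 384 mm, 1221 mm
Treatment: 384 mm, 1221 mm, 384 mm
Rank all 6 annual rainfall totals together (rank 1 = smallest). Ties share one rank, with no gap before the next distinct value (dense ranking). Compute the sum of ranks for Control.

5

Sorted (ascending): 384, 384, 384, 1221, 1221, 1221
The 3 values of 384 share dense rank 1.
The 3 values of 1221 share dense rank 2.
Control values → pooled ranks: 1221→2, 384→1, 1221→2
Rank sum = 2 + 1 + 2 = 5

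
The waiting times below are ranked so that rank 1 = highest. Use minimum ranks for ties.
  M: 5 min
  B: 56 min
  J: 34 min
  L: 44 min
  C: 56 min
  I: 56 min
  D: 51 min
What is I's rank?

Sorted (descending): 56, 56, 56, 51, 44, 34, 5
The 3 values of 56 occupy positions 1–3 → each gets rank 1.
I has value 56 min → rank 1.

1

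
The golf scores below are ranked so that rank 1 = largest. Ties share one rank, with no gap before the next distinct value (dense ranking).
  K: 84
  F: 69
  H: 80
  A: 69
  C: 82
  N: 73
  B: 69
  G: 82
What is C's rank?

2

Sorted (descending): 84, 82, 82, 80, 73, 69, 69, 69
The 2 values of 82 share dense rank 2.
The 3 values of 69 share dense rank 5.
Remaining distinct values take the next consecutive integers.
C has value 82 → rank 2.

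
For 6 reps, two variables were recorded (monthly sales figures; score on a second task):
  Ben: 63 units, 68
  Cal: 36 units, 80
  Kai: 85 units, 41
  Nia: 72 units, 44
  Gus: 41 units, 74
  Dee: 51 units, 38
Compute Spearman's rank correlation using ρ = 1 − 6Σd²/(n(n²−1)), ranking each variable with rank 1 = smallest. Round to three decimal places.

-0.657

Ranks of variable 1: 4, 1, 6, 5, 2, 3
Ranks of variable 2: 4, 6, 2, 3, 5, 1
d = r₁ − r₂: 0, -5, 4, 2, -3, 2
d²: 0, 25, 16, 4, 9, 4; Σd² = 58
ρ = 1 − 6·58/(6·35) = 1 − 348/210 = -0.657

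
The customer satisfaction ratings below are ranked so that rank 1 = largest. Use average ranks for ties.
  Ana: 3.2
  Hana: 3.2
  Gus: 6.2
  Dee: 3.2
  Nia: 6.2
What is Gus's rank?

1.5

Sorted (descending): 6.2, 6.2, 3.2, 3.2, 3.2
The 2 values of 6.2 occupy positions 1–2 → average rank (1+2)/2 = 1.5.
The 3 values of 3.2 occupy positions 3–5 → average rank 4.
Gus has value 6.2 → rank 1.5.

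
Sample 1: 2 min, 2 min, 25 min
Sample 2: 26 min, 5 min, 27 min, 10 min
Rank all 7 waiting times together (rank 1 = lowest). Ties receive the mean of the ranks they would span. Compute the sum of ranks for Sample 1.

8

Sorted (ascending): 2, 2, 5, 10, 25, 26, 27
The 2 values of 2 occupy positions 1–2 → average rank (1+2)/2 = 1.5.
Sample 1 values → pooled ranks: 2→1.5, 2→1.5, 25→5
Rank sum = 1.5 + 1.5 + 5 = 8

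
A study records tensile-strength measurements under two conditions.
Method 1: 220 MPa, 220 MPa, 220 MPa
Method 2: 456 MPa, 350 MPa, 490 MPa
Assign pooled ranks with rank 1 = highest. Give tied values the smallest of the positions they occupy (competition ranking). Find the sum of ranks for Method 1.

12

Sorted (descending): 490, 456, 350, 220, 220, 220
The 3 values of 220 occupy positions 4–6 → each gets rank 4.
Method 1 values → pooled ranks: 220→4, 220→4, 220→4
Rank sum = 4 + 4 + 4 = 12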